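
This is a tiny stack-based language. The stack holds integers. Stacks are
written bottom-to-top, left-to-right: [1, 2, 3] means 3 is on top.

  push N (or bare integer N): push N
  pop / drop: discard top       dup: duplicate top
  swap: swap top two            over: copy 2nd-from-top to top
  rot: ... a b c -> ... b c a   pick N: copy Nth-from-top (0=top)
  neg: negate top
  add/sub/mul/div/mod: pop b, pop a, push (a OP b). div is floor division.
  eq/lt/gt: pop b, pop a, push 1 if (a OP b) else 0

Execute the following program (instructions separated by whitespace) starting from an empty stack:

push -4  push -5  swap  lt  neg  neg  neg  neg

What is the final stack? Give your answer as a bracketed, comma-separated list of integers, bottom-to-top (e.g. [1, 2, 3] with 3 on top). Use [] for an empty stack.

Answer: [1]

Derivation:
After 'push -4': [-4]
After 'push -5': [-4, -5]
After 'swap': [-5, -4]
After 'lt': [1]
After 'neg': [-1]
After 'neg': [1]
After 'neg': [-1]
After 'neg': [1]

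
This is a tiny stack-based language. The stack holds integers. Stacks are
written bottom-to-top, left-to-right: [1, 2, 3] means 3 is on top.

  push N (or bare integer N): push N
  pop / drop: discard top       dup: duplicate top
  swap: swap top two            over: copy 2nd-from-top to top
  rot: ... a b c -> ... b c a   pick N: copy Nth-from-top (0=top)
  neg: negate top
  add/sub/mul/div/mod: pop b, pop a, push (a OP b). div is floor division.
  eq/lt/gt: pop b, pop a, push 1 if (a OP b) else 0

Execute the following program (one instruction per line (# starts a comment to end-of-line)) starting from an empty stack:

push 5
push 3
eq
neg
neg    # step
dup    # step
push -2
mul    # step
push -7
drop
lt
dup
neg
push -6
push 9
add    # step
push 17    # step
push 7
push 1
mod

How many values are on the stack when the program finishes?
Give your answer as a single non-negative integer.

After 'push 5': stack = [5] (depth 1)
After 'push 3': stack = [5, 3] (depth 2)
After 'eq': stack = [0] (depth 1)
After 'neg': stack = [0] (depth 1)
After 'neg': stack = [0] (depth 1)
After 'dup': stack = [0, 0] (depth 2)
After 'push -2': stack = [0, 0, -2] (depth 3)
After 'mul': stack = [0, 0] (depth 2)
After 'push -7': stack = [0, 0, -7] (depth 3)
After 'drop': stack = [0, 0] (depth 2)
After 'lt': stack = [0] (depth 1)
After 'dup': stack = [0, 0] (depth 2)
After 'neg': stack = [0, 0] (depth 2)
After 'push -6': stack = [0, 0, -6] (depth 3)
After 'push 9': stack = [0, 0, -6, 9] (depth 4)
After 'add': stack = [0, 0, 3] (depth 3)
After 'push 17': stack = [0, 0, 3, 17] (depth 4)
After 'push 7': stack = [0, 0, 3, 17, 7] (depth 5)
After 'push 1': stack = [0, 0, 3, 17, 7, 1] (depth 6)
After 'mod': stack = [0, 0, 3, 17, 0] (depth 5)

Answer: 5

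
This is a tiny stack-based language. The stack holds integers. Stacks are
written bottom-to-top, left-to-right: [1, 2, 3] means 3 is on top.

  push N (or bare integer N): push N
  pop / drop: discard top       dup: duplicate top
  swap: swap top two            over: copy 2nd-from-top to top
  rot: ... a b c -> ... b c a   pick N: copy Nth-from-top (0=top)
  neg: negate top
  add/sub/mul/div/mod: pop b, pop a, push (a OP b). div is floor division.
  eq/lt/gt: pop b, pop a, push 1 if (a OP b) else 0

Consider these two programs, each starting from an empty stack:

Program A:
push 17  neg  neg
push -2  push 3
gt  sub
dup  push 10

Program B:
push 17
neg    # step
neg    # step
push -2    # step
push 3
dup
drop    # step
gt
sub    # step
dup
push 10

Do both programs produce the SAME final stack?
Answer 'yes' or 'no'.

Program A trace:
  After 'push 17': [17]
  After 'neg': [-17]
  After 'neg': [17]
  After 'push -2': [17, -2]
  After 'push 3': [17, -2, 3]
  After 'gt': [17, 0]
  After 'sub': [17]
  After 'dup': [17, 17]
  After 'push 10': [17, 17, 10]
Program A final stack: [17, 17, 10]

Program B trace:
  After 'push 17': [17]
  After 'neg': [-17]
  After 'neg': [17]
  After 'push -2': [17, -2]
  After 'push 3': [17, -2, 3]
  After 'dup': [17, -2, 3, 3]
  After 'drop': [17, -2, 3]
  After 'gt': [17, 0]
  After 'sub': [17]
  After 'dup': [17, 17]
  After 'push 10': [17, 17, 10]
Program B final stack: [17, 17, 10]
Same: yes

Answer: yes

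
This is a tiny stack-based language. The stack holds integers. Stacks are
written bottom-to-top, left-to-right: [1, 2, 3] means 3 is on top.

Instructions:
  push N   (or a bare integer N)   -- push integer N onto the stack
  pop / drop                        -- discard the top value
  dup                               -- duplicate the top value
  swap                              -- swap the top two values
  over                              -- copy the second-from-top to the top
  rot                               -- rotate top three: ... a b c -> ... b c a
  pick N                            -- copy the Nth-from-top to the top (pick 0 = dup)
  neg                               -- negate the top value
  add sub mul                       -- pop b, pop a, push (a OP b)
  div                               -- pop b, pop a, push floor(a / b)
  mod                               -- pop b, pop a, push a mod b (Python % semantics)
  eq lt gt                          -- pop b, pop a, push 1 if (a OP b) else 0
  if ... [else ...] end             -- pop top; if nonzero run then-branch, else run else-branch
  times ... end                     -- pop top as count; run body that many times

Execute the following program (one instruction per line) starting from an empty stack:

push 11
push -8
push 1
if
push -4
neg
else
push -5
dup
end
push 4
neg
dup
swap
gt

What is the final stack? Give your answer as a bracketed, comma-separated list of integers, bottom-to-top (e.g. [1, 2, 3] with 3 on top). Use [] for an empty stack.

Answer: [11, -8, 4, 0]

Derivation:
After 'push 11': [11]
After 'push -8': [11, -8]
After 'push 1': [11, -8, 1]
After 'if': [11, -8]
After 'push -4': [11, -8, -4]
After 'neg': [11, -8, 4]
After 'push 4': [11, -8, 4, 4]
After 'neg': [11, -8, 4, -4]
After 'dup': [11, -8, 4, -4, -4]
After 'swap': [11, -8, 4, -4, -4]
After 'gt': [11, -8, 4, 0]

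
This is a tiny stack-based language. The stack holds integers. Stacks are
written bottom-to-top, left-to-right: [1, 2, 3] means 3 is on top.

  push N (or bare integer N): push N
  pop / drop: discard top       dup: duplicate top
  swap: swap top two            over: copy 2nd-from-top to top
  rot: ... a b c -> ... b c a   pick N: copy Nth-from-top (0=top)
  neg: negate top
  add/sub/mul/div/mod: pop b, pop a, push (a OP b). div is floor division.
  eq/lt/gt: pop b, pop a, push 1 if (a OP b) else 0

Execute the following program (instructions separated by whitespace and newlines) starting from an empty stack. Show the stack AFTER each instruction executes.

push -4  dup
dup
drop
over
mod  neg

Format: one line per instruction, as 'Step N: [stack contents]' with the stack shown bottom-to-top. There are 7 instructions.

Step 1: [-4]
Step 2: [-4, -4]
Step 3: [-4, -4, -4]
Step 4: [-4, -4]
Step 5: [-4, -4, -4]
Step 6: [-4, 0]
Step 7: [-4, 0]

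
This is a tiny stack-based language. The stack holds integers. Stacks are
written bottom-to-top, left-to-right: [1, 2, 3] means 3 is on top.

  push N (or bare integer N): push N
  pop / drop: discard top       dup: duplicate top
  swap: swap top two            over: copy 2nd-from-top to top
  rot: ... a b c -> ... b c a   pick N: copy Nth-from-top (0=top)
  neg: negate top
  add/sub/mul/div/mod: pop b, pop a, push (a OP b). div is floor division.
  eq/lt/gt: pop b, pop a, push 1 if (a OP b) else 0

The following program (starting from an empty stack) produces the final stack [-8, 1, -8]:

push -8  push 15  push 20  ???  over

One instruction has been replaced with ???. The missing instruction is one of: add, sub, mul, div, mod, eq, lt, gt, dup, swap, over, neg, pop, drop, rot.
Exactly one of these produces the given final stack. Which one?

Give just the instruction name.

Stack before ???: [-8, 15, 20]
Stack after ???:  [-8, 1]
The instruction that transforms [-8, 15, 20] -> [-8, 1] is: lt

Answer: lt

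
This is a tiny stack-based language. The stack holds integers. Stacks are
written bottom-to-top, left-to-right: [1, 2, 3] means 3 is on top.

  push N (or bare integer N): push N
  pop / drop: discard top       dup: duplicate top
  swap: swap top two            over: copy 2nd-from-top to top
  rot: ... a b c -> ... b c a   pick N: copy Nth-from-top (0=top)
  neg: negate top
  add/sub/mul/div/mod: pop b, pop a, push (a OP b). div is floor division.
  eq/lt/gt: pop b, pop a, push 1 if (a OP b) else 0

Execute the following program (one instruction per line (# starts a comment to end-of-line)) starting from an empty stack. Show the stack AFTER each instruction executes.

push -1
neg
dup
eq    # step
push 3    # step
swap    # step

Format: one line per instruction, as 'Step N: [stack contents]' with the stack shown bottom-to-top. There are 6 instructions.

Step 1: [-1]
Step 2: [1]
Step 3: [1, 1]
Step 4: [1]
Step 5: [1, 3]
Step 6: [3, 1]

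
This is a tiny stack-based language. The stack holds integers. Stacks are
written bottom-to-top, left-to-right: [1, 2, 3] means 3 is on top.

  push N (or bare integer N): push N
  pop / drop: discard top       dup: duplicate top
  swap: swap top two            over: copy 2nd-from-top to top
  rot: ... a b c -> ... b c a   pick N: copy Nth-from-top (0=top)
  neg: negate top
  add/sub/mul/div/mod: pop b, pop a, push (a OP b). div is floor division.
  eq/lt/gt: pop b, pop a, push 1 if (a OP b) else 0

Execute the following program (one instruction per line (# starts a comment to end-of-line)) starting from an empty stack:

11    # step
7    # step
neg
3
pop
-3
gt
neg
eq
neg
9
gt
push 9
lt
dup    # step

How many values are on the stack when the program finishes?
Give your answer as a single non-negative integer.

After 'push 11': stack = [11] (depth 1)
After 'push 7': stack = [11, 7] (depth 2)
After 'neg': stack = [11, -7] (depth 2)
After 'push 3': stack = [11, -7, 3] (depth 3)
After 'pop': stack = [11, -7] (depth 2)
After 'push -3': stack = [11, -7, -3] (depth 3)
After 'gt': stack = [11, 0] (depth 2)
After 'neg': stack = [11, 0] (depth 2)
After 'eq': stack = [0] (depth 1)
After 'neg': stack = [0] (depth 1)
After 'push 9': stack = [0, 9] (depth 2)
After 'gt': stack = [0] (depth 1)
After 'push 9': stack = [0, 9] (depth 2)
After 'lt': stack = [1] (depth 1)
After 'dup': stack = [1, 1] (depth 2)

Answer: 2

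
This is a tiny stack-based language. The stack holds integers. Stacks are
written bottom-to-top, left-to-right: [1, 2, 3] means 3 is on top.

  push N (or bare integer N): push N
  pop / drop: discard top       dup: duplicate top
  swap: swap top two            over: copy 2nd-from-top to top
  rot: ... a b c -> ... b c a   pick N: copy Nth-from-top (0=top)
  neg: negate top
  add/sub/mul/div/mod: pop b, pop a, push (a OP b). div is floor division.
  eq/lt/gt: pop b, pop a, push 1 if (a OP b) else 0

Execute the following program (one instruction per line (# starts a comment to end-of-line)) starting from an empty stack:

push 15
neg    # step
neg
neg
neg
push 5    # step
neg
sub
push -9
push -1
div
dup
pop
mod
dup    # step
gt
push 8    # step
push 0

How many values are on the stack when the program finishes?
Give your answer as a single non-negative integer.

After 'push 15': stack = [15] (depth 1)
After 'neg': stack = [-15] (depth 1)
After 'neg': stack = [15] (depth 1)
After 'neg': stack = [-15] (depth 1)
After 'neg': stack = [15] (depth 1)
After 'push 5': stack = [15, 5] (depth 2)
After 'neg': stack = [15, -5] (depth 2)
After 'sub': stack = [20] (depth 1)
After 'push -9': stack = [20, -9] (depth 2)
After 'push -1': stack = [20, -9, -1] (depth 3)
After 'div': stack = [20, 9] (depth 2)
After 'dup': stack = [20, 9, 9] (depth 3)
After 'pop': stack = [20, 9] (depth 2)
After 'mod': stack = [2] (depth 1)
After 'dup': stack = [2, 2] (depth 2)
After 'gt': stack = [0] (depth 1)
After 'push 8': stack = [0, 8] (depth 2)
After 'push 0': stack = [0, 8, 0] (depth 3)

Answer: 3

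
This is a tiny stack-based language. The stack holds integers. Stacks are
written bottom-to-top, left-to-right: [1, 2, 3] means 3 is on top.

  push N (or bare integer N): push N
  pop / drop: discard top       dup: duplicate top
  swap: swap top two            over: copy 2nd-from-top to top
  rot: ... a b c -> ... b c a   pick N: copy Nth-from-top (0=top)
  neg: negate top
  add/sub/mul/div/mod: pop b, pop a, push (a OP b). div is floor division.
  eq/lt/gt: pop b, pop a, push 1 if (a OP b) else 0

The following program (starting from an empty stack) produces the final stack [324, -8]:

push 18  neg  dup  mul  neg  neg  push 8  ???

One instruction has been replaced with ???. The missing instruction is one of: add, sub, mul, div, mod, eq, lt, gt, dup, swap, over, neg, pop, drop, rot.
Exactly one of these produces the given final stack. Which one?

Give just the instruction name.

Answer: neg

Derivation:
Stack before ???: [324, 8]
Stack after ???:  [324, -8]
The instruction that transforms [324, 8] -> [324, -8] is: neg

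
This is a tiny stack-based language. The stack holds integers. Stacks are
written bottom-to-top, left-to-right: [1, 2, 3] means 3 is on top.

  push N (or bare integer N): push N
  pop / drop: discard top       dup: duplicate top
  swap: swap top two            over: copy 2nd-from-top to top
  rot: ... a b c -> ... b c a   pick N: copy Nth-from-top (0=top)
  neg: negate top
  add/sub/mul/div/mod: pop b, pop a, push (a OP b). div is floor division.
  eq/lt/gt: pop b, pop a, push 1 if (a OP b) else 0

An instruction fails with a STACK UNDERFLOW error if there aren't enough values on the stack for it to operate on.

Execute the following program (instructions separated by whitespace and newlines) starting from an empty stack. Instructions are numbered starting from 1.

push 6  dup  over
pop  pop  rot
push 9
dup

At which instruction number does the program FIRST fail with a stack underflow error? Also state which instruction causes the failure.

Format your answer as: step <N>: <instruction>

Step 1 ('push 6'): stack = [6], depth = 1
Step 2 ('dup'): stack = [6, 6], depth = 2
Step 3 ('over'): stack = [6, 6, 6], depth = 3
Step 4 ('pop'): stack = [6, 6], depth = 2
Step 5 ('pop'): stack = [6], depth = 1
Step 6 ('rot'): needs 3 value(s) but depth is 1 — STACK UNDERFLOW

Answer: step 6: rot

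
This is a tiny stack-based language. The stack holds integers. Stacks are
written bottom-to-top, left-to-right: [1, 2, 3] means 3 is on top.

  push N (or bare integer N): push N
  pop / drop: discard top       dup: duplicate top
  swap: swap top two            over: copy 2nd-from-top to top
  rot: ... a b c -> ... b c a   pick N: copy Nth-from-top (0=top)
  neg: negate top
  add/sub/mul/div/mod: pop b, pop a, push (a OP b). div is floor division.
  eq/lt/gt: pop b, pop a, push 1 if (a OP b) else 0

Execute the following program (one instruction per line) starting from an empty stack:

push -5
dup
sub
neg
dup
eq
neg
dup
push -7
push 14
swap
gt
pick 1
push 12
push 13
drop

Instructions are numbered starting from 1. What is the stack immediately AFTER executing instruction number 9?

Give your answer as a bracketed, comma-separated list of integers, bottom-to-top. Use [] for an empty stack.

Answer: [-1, -1, -7]

Derivation:
Step 1 ('push -5'): [-5]
Step 2 ('dup'): [-5, -5]
Step 3 ('sub'): [0]
Step 4 ('neg'): [0]
Step 5 ('dup'): [0, 0]
Step 6 ('eq'): [1]
Step 7 ('neg'): [-1]
Step 8 ('dup'): [-1, -1]
Step 9 ('push -7'): [-1, -1, -7]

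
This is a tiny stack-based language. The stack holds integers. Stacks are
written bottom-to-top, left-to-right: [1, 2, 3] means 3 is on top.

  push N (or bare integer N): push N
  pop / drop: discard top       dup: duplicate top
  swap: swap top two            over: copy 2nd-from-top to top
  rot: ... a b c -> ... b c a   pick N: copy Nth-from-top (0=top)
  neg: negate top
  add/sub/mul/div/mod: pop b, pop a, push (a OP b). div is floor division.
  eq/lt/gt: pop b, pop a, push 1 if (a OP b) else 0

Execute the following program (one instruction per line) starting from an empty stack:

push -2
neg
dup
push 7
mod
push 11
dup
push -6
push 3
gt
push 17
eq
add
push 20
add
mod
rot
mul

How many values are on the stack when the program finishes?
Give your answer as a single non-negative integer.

After 'push -2': stack = [-2] (depth 1)
After 'neg': stack = [2] (depth 1)
After 'dup': stack = [2, 2] (depth 2)
After 'push 7': stack = [2, 2, 7] (depth 3)
After 'mod': stack = [2, 2] (depth 2)
After 'push 11': stack = [2, 2, 11] (depth 3)
After 'dup': stack = [2, 2, 11, 11] (depth 4)
After 'push -6': stack = [2, 2, 11, 11, -6] (depth 5)
After 'push 3': stack = [2, 2, 11, 11, -6, 3] (depth 6)
After 'gt': stack = [2, 2, 11, 11, 0] (depth 5)
After 'push 17': stack = [2, 2, 11, 11, 0, 17] (depth 6)
After 'eq': stack = [2, 2, 11, 11, 0] (depth 5)
After 'add': stack = [2, 2, 11, 11] (depth 4)
After 'push 20': stack = [2, 2, 11, 11, 20] (depth 5)
After 'add': stack = [2, 2, 11, 31] (depth 4)
After 'mod': stack = [2, 2, 11] (depth 3)
After 'rot': stack = [2, 11, 2] (depth 3)
After 'mul': stack = [2, 22] (depth 2)

Answer: 2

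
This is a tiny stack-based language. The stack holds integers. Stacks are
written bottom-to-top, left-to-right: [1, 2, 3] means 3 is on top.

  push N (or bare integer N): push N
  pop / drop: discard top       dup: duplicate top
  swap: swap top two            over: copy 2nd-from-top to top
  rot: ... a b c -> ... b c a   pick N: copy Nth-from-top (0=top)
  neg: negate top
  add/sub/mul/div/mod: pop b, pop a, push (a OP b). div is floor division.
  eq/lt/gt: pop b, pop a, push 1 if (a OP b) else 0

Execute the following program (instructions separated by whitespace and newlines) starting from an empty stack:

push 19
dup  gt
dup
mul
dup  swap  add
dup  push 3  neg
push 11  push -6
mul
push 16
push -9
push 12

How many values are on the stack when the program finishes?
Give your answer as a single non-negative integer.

After 'push 19': stack = [19] (depth 1)
After 'dup': stack = [19, 19] (depth 2)
After 'gt': stack = [0] (depth 1)
After 'dup': stack = [0, 0] (depth 2)
After 'mul': stack = [0] (depth 1)
After 'dup': stack = [0, 0] (depth 2)
After 'swap': stack = [0, 0] (depth 2)
After 'add': stack = [0] (depth 1)
After 'dup': stack = [0, 0] (depth 2)
After 'push 3': stack = [0, 0, 3] (depth 3)
After 'neg': stack = [0, 0, -3] (depth 3)
After 'push 11': stack = [0, 0, -3, 11] (depth 4)
After 'push -6': stack = [0, 0, -3, 11, -6] (depth 5)
After 'mul': stack = [0, 0, -3, -66] (depth 4)
After 'push 16': stack = [0, 0, -3, -66, 16] (depth 5)
After 'push -9': stack = [0, 0, -3, -66, 16, -9] (depth 6)
After 'push 12': stack = [0, 0, -3, -66, 16, -9, 12] (depth 7)

Answer: 7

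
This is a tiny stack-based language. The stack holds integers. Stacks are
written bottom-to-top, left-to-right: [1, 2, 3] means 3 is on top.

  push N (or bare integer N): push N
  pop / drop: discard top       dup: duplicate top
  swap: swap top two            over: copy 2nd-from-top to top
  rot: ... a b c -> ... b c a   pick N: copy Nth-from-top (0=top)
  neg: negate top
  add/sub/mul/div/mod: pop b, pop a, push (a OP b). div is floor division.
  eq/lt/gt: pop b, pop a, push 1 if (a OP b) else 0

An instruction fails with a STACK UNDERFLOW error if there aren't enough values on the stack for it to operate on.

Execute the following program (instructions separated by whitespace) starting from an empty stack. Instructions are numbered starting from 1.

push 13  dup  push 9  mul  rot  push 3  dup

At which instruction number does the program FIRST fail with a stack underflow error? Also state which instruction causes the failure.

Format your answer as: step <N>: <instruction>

Answer: step 5: rot

Derivation:
Step 1 ('push 13'): stack = [13], depth = 1
Step 2 ('dup'): stack = [13, 13], depth = 2
Step 3 ('push 9'): stack = [13, 13, 9], depth = 3
Step 4 ('mul'): stack = [13, 117], depth = 2
Step 5 ('rot'): needs 3 value(s) but depth is 2 — STACK UNDERFLOW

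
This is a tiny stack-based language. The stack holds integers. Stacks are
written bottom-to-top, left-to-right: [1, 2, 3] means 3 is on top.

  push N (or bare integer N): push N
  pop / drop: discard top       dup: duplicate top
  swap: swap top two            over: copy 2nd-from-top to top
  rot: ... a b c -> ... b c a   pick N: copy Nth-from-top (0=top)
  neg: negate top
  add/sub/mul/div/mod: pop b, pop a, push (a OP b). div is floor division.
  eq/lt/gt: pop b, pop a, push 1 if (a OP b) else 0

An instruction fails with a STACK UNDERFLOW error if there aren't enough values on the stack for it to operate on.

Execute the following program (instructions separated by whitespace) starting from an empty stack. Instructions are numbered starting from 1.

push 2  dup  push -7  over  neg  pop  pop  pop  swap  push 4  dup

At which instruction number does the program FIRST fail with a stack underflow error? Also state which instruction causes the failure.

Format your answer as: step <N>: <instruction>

Step 1 ('push 2'): stack = [2], depth = 1
Step 2 ('dup'): stack = [2, 2], depth = 2
Step 3 ('push -7'): stack = [2, 2, -7], depth = 3
Step 4 ('over'): stack = [2, 2, -7, 2], depth = 4
Step 5 ('neg'): stack = [2, 2, -7, -2], depth = 4
Step 6 ('pop'): stack = [2, 2, -7], depth = 3
Step 7 ('pop'): stack = [2, 2], depth = 2
Step 8 ('pop'): stack = [2], depth = 1
Step 9 ('swap'): needs 2 value(s) but depth is 1 — STACK UNDERFLOW

Answer: step 9: swap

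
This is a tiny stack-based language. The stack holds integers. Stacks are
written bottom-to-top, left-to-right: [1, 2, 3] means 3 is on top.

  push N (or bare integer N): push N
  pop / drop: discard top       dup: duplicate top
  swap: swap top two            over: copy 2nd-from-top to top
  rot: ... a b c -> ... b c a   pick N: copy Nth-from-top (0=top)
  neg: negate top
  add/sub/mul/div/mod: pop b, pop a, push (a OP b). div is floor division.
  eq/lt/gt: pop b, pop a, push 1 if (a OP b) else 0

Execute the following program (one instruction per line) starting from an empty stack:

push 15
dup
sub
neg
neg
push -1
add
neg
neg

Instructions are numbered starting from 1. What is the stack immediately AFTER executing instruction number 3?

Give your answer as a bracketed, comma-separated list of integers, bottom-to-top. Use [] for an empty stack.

Step 1 ('push 15'): [15]
Step 2 ('dup'): [15, 15]
Step 3 ('sub'): [0]

Answer: [0]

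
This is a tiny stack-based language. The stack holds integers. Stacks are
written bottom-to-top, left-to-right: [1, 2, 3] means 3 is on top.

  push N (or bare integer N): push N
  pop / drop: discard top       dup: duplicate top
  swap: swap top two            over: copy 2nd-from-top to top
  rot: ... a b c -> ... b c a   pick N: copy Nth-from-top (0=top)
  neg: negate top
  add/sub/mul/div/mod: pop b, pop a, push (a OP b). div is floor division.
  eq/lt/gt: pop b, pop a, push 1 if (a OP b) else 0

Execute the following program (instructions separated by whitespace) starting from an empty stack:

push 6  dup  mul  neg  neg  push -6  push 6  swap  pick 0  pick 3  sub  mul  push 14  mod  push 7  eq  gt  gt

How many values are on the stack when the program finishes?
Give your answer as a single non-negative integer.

Answer: 1

Derivation:
After 'push 6': stack = [6] (depth 1)
After 'dup': stack = [6, 6] (depth 2)
After 'mul': stack = [36] (depth 1)
After 'neg': stack = [-36] (depth 1)
After 'neg': stack = [36] (depth 1)
After 'push -6': stack = [36, -6] (depth 2)
After 'push 6': stack = [36, -6, 6] (depth 3)
After 'swap': stack = [36, 6, -6] (depth 3)
After 'pick 0': stack = [36, 6, -6, -6] (depth 4)
After 'pick 3': stack = [36, 6, -6, -6, 36] (depth 5)
After 'sub': stack = [36, 6, -6, -42] (depth 4)
After 'mul': stack = [36, 6, 252] (depth 3)
After 'push 14': stack = [36, 6, 252, 14] (depth 4)
After 'mod': stack = [36, 6, 0] (depth 3)
After 'push 7': stack = [36, 6, 0, 7] (depth 4)
After 'eq': stack = [36, 6, 0] (depth 3)
After 'gt': stack = [36, 1] (depth 2)
After 'gt': stack = [1] (depth 1)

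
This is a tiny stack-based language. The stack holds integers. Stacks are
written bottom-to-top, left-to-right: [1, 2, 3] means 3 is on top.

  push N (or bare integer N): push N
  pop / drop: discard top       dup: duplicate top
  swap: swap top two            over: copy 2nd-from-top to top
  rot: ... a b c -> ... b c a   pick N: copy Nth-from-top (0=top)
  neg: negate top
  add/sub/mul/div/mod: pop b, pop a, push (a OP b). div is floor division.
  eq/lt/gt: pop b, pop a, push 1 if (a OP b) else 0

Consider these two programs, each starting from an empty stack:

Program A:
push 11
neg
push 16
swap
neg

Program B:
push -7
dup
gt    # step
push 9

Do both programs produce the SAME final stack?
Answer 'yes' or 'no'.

Program A trace:
  After 'push 11': [11]
  After 'neg': [-11]
  After 'push 16': [-11, 16]
  After 'swap': [16, -11]
  After 'neg': [16, 11]
Program A final stack: [16, 11]

Program B trace:
  After 'push -7': [-7]
  After 'dup': [-7, -7]
  After 'gt': [0]
  After 'push 9': [0, 9]
Program B final stack: [0, 9]
Same: no

Answer: no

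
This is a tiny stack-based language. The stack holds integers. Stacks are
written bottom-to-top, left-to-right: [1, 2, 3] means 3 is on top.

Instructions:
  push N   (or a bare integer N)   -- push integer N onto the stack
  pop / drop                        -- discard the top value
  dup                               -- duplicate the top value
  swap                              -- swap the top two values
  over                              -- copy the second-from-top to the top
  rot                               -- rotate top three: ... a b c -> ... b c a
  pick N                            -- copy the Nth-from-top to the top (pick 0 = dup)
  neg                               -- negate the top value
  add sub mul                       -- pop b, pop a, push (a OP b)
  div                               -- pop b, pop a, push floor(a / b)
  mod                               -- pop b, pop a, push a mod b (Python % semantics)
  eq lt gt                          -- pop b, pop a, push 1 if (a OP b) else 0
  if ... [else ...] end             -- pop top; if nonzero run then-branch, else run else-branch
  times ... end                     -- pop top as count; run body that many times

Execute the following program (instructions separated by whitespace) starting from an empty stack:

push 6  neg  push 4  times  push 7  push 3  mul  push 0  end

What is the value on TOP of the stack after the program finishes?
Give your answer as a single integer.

Answer: 0

Derivation:
After 'push 6': [6]
After 'neg': [-6]
After 'push 4': [-6, 4]
After 'times': [-6]
After 'push 7': [-6, 7]
After 'push 3': [-6, 7, 3]
After 'mul': [-6, 21]
After 'push 0': [-6, 21, 0]
After 'push 7': [-6, 21, 0, 7]
After 'push 3': [-6, 21, 0, 7, 3]
After 'mul': [-6, 21, 0, 21]
After 'push 0': [-6, 21, 0, 21, 0]
After 'push 7': [-6, 21, 0, 21, 0, 7]
After 'push 3': [-6, 21, 0, 21, 0, 7, 3]
After 'mul': [-6, 21, 0, 21, 0, 21]
After 'push 0': [-6, 21, 0, 21, 0, 21, 0]
After 'push 7': [-6, 21, 0, 21, 0, 21, 0, 7]
After 'push 3': [-6, 21, 0, 21, 0, 21, 0, 7, 3]
After 'mul': [-6, 21, 0, 21, 0, 21, 0, 21]
After 'push 0': [-6, 21, 0, 21, 0, 21, 0, 21, 0]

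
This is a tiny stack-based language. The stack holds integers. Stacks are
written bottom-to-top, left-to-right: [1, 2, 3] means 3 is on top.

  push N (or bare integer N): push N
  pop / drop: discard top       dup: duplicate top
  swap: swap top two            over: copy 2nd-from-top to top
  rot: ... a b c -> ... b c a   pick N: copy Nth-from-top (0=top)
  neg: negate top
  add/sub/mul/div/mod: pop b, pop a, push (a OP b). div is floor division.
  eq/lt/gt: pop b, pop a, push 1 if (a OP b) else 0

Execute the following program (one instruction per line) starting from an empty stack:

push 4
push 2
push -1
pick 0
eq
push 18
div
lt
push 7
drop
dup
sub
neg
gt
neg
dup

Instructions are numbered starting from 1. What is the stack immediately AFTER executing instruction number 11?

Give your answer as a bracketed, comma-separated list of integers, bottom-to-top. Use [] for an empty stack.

Answer: [4, 0, 0]

Derivation:
Step 1 ('push 4'): [4]
Step 2 ('push 2'): [4, 2]
Step 3 ('push -1'): [4, 2, -1]
Step 4 ('pick 0'): [4, 2, -1, -1]
Step 5 ('eq'): [4, 2, 1]
Step 6 ('push 18'): [4, 2, 1, 18]
Step 7 ('div'): [4, 2, 0]
Step 8 ('lt'): [4, 0]
Step 9 ('push 7'): [4, 0, 7]
Step 10 ('drop'): [4, 0]
Step 11 ('dup'): [4, 0, 0]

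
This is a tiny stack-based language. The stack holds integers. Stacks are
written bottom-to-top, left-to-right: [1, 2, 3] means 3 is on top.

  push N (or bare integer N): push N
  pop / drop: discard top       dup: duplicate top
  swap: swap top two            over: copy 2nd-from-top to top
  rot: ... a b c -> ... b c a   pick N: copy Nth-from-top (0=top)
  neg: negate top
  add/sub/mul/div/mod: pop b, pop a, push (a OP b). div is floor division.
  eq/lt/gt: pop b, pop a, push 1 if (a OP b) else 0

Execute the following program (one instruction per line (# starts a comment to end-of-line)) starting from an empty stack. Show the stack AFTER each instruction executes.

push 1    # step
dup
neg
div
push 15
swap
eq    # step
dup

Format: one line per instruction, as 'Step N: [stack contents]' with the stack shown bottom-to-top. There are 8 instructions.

Step 1: [1]
Step 2: [1, 1]
Step 3: [1, -1]
Step 4: [-1]
Step 5: [-1, 15]
Step 6: [15, -1]
Step 7: [0]
Step 8: [0, 0]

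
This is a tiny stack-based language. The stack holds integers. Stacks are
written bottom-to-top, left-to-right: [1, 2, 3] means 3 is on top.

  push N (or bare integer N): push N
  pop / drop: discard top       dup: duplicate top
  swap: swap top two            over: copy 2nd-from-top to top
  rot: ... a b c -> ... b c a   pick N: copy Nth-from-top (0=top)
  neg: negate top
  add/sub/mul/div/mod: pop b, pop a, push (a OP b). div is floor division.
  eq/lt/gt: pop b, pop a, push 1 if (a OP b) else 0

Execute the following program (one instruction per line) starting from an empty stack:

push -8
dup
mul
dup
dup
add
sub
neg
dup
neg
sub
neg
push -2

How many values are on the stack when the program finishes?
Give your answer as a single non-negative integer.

Answer: 2

Derivation:
After 'push -8': stack = [-8] (depth 1)
After 'dup': stack = [-8, -8] (depth 2)
After 'mul': stack = [64] (depth 1)
After 'dup': stack = [64, 64] (depth 2)
After 'dup': stack = [64, 64, 64] (depth 3)
After 'add': stack = [64, 128] (depth 2)
After 'sub': stack = [-64] (depth 1)
After 'neg': stack = [64] (depth 1)
After 'dup': stack = [64, 64] (depth 2)
After 'neg': stack = [64, -64] (depth 2)
After 'sub': stack = [128] (depth 1)
After 'neg': stack = [-128] (depth 1)
After 'push -2': stack = [-128, -2] (depth 2)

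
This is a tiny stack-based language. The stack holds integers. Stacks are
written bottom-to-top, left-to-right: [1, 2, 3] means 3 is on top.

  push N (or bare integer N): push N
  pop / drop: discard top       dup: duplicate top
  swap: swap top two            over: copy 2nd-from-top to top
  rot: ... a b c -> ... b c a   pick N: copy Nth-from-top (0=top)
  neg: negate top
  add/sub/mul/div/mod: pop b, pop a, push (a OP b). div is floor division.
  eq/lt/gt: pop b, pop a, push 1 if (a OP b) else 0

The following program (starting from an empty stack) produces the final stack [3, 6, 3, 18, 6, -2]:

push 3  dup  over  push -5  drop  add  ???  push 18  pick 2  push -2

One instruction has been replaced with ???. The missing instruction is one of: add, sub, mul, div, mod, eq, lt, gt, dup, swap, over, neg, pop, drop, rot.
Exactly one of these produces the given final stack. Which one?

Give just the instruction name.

Stack before ???: [3, 6]
Stack after ???:  [3, 6, 3]
The instruction that transforms [3, 6] -> [3, 6, 3] is: over

Answer: over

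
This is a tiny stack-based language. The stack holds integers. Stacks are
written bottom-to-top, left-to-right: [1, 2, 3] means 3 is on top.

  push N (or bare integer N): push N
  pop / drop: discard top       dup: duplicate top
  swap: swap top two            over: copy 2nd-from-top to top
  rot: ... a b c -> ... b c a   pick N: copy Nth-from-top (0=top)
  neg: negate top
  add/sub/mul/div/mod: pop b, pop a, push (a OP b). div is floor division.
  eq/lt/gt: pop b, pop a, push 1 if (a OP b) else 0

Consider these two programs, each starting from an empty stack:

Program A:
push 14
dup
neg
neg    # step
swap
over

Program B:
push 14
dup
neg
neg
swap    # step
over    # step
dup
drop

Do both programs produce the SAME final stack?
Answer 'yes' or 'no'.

Answer: yes

Derivation:
Program A trace:
  After 'push 14': [14]
  After 'dup': [14, 14]
  After 'neg': [14, -14]
  After 'neg': [14, 14]
  After 'swap': [14, 14]
  After 'over': [14, 14, 14]
Program A final stack: [14, 14, 14]

Program B trace:
  After 'push 14': [14]
  After 'dup': [14, 14]
  After 'neg': [14, -14]
  After 'neg': [14, 14]
  After 'swap': [14, 14]
  After 'over': [14, 14, 14]
  After 'dup': [14, 14, 14, 14]
  After 'drop': [14, 14, 14]
Program B final stack: [14, 14, 14]
Same: yes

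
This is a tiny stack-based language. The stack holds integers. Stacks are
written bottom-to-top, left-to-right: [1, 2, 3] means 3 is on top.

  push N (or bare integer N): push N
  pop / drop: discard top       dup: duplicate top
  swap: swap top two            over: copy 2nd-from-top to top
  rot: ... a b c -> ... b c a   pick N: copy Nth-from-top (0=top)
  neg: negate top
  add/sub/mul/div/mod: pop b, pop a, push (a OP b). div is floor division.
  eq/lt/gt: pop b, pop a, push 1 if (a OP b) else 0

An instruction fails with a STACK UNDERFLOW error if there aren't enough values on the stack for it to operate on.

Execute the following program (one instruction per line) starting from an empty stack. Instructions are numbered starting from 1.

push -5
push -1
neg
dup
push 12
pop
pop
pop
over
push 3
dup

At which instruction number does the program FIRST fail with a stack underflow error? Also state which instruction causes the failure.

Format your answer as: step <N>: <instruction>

Step 1 ('push -5'): stack = [-5], depth = 1
Step 2 ('push -1'): stack = [-5, -1], depth = 2
Step 3 ('neg'): stack = [-5, 1], depth = 2
Step 4 ('dup'): stack = [-5, 1, 1], depth = 3
Step 5 ('push 12'): stack = [-5, 1, 1, 12], depth = 4
Step 6 ('pop'): stack = [-5, 1, 1], depth = 3
Step 7 ('pop'): stack = [-5, 1], depth = 2
Step 8 ('pop'): stack = [-5], depth = 1
Step 9 ('over'): needs 2 value(s) but depth is 1 — STACK UNDERFLOW

Answer: step 9: over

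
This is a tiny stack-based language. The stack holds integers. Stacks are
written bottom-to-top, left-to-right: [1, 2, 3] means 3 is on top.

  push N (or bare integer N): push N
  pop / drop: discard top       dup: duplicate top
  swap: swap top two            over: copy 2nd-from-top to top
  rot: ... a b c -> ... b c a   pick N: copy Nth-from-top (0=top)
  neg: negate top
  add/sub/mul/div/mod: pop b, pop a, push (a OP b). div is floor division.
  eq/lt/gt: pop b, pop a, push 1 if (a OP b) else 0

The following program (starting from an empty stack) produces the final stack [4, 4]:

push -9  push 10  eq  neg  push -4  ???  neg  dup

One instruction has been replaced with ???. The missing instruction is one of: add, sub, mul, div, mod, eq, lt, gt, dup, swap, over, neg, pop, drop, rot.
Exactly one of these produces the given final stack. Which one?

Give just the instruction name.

Answer: add

Derivation:
Stack before ???: [0, -4]
Stack after ???:  [-4]
The instruction that transforms [0, -4] -> [-4] is: add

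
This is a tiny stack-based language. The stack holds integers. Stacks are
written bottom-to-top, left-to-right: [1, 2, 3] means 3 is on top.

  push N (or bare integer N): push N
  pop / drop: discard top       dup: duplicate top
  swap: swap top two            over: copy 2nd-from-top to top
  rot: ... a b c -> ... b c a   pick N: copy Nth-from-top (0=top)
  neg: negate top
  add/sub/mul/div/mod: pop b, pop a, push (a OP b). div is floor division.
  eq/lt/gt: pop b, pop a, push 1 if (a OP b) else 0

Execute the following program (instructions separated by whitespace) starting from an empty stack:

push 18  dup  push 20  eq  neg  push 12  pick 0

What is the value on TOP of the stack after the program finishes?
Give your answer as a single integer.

Answer: 12

Derivation:
After 'push 18': [18]
After 'dup': [18, 18]
After 'push 20': [18, 18, 20]
After 'eq': [18, 0]
After 'neg': [18, 0]
After 'push 12': [18, 0, 12]
After 'pick 0': [18, 0, 12, 12]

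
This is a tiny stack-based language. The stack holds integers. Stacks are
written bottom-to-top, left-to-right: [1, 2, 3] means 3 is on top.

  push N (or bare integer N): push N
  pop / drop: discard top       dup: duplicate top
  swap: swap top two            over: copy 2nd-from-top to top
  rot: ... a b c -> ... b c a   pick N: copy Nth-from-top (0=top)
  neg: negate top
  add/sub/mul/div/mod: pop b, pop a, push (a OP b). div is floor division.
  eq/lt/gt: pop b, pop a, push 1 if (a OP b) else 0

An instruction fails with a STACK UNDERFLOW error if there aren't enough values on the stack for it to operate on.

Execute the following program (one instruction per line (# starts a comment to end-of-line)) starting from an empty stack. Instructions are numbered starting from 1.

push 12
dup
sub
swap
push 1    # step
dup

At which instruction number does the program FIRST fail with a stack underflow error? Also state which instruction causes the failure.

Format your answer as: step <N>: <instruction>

Answer: step 4: swap

Derivation:
Step 1 ('push 12'): stack = [12], depth = 1
Step 2 ('dup'): stack = [12, 12], depth = 2
Step 3 ('sub'): stack = [0], depth = 1
Step 4 ('swap'): needs 2 value(s) but depth is 1 — STACK UNDERFLOW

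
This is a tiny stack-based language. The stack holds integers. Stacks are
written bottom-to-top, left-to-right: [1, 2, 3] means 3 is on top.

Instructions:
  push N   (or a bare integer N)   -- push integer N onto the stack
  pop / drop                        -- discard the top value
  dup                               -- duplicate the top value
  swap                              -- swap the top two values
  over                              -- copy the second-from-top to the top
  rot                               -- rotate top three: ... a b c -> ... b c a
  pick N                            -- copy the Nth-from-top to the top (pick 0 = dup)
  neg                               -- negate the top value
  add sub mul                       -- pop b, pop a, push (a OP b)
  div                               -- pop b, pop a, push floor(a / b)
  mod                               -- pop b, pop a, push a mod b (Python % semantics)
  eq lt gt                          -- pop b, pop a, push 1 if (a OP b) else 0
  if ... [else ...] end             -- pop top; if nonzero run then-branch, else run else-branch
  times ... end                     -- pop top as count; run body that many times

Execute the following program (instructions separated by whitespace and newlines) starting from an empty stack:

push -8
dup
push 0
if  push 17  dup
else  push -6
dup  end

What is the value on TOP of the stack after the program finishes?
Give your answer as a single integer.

After 'push -8': [-8]
After 'dup': [-8, -8]
After 'push 0': [-8, -8, 0]
After 'if': [-8, -8]
After 'push -6': [-8, -8, -6]
After 'dup': [-8, -8, -6, -6]

Answer: -6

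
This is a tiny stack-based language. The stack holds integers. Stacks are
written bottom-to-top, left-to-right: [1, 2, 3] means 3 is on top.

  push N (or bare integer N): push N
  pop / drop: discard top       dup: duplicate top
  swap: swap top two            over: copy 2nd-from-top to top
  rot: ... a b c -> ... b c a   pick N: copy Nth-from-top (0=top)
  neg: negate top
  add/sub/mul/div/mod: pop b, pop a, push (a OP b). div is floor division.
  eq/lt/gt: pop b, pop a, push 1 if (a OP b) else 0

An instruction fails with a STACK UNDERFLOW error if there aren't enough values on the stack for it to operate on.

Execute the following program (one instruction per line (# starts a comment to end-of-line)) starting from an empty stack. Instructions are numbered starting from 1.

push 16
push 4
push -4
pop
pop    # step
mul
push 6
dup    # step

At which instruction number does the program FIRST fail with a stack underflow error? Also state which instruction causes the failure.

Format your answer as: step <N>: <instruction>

Step 1 ('push 16'): stack = [16], depth = 1
Step 2 ('push 4'): stack = [16, 4], depth = 2
Step 3 ('push -4'): stack = [16, 4, -4], depth = 3
Step 4 ('pop'): stack = [16, 4], depth = 2
Step 5 ('pop'): stack = [16], depth = 1
Step 6 ('mul'): needs 2 value(s) but depth is 1 — STACK UNDERFLOW

Answer: step 6: mul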